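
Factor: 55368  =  2^3*3^2*769^1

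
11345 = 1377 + 9968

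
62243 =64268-2025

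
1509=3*503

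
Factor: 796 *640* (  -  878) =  - 2^10*5^1*199^1*439^1 = -447288320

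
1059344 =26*40744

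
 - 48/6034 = -24/3017 = - 0.01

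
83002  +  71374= 154376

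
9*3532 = 31788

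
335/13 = 335/13 = 25.77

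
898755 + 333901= 1232656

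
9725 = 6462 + 3263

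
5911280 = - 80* ( - 73891) 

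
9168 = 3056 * 3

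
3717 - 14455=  - 10738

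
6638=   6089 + 549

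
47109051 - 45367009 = 1742042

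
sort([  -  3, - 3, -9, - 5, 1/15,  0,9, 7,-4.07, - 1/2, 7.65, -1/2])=[-9,-5,-4.07, - 3  , - 3, - 1/2 ,  -  1/2, 0, 1/15, 7, 7.65,9]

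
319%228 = 91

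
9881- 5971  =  3910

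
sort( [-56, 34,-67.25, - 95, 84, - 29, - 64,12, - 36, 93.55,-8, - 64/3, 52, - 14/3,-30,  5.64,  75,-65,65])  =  [-95, - 67.25,-65,- 64, -56,-36, - 30,-29, - 64/3, - 8,-14/3, 5.64,12,34,52,65, 75, 84, 93.55 ] 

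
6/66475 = 6/66475 = 0.00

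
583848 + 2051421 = 2635269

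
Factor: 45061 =45061^1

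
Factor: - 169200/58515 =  - 240/83=- 2^4 * 3^1*5^1*83^ ( - 1 )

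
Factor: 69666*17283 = 1204037478 = 2^1*3^2*7^1*17^1*683^1 *823^1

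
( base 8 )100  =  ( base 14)48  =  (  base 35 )1t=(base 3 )2101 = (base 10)64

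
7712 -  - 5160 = 12872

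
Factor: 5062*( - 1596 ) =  -2^3*3^1* 7^1*19^1 * 2531^1 = - 8078952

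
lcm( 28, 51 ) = 1428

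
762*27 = 20574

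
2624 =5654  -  3030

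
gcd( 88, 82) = 2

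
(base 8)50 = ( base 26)1E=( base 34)16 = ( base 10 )40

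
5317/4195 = 1 + 1122/4195 = 1.27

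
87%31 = 25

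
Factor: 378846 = 2^1*3^2*13^1*1619^1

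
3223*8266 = 26641318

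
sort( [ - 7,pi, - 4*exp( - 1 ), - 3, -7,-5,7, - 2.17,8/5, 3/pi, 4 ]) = [-7,- 7, - 5, - 3  , - 2.17, - 4*exp(-1),3/pi,8/5,pi,4,  7]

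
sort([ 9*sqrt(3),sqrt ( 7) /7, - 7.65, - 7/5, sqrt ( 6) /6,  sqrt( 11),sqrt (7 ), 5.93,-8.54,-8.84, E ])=[ - 8.84 ,-8.54, - 7.65, - 7/5,sqrt( 7 ) /7,sqrt(6 )/6,sqrt(7),E, sqrt (11),5.93, 9*sqrt ( 3)]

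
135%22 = 3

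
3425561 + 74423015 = 77848576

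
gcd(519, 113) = 1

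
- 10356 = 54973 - 65329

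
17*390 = 6630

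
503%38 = 9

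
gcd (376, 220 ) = 4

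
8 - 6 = 2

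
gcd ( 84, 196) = 28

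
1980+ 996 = 2976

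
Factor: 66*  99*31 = 2^1*3^3 *11^2*31^1= 202554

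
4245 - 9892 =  - 5647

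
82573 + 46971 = 129544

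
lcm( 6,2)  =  6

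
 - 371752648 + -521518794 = - 893271442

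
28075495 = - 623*(-45065 ) 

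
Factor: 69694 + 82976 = 2^1*3^1 * 5^1*7^1 * 727^1 = 152670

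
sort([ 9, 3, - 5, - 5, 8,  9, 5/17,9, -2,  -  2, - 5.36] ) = [ - 5.36, - 5, - 5, - 2, - 2, 5/17, 3, 8,9, 9, 9]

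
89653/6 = 14942 +1/6 = 14942.17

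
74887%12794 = 10917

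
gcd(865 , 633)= 1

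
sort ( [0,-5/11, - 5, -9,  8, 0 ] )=[ - 9, - 5,-5/11, 0, 0, 8] 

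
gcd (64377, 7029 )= 9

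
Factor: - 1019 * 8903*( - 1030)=9344321710 = 2^1*5^1*29^1 * 103^1*307^1*1019^1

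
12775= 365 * 35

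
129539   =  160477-30938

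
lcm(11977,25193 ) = 730597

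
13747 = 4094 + 9653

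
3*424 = 1272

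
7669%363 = 46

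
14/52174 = 7/26087 = 0.00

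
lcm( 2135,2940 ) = 179340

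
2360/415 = 5 + 57/83 =5.69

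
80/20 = 4 = 4.00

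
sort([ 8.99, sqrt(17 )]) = [ sqrt(17), 8.99]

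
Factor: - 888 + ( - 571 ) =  - 1459^1 = - 1459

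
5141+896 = 6037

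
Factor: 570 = 2^1*3^1*5^1*19^1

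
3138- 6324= - 3186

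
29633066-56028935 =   -  26395869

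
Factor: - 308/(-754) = 2^1*7^1*11^1 * 13^(  -  1) * 29^ (-1) = 154/377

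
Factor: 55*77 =4235=5^1*7^1*11^2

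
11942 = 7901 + 4041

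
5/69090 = 1/13818 = 0.00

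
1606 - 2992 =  - 1386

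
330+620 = 950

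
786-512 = 274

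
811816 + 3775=815591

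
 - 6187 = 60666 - 66853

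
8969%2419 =1712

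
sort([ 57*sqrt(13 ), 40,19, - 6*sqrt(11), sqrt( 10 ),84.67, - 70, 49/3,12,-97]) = [ - 97, - 70,-6*sqrt( 11 ), sqrt( 10),12,  49/3,19,40, 84.67,57*sqrt(13 ) ]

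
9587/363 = 9587/363 =26.41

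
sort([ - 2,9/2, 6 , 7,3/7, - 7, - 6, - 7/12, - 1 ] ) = [ - 7, - 6, - 2, - 1, - 7/12,3/7,9/2,6,7 ]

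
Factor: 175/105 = 5/3 = 3^(-1) *5^1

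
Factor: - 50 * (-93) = 2^1 * 3^1 * 5^2  *  31^1 = 4650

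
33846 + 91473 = 125319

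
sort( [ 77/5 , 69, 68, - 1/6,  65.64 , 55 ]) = [ - 1/6, 77/5,55,65.64,68,69]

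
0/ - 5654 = 0/1 = - 0.00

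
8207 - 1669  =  6538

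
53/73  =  53/73 = 0.73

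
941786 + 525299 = 1467085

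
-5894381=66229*(- 89 ) 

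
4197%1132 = 801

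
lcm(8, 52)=104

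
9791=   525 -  - 9266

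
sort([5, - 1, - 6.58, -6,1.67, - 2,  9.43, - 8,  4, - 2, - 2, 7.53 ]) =[-8, - 6.58 ,-6, - 2,-2,-2  ,- 1, 1.67, 4, 5, 7.53,9.43]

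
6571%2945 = 681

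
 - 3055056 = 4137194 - 7192250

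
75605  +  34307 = 109912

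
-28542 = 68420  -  96962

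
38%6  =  2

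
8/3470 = 4/1735=0.00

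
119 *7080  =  842520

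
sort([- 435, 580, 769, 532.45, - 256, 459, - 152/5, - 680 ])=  [ - 680, - 435,  -  256,-152/5, 459, 532.45, 580 , 769 ]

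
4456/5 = 4456/5= 891.20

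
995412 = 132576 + 862836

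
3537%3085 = 452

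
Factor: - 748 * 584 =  - 2^5 *11^1*17^1*73^1 = -436832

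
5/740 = 1/148 = 0.01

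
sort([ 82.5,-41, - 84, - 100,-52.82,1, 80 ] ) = [ - 100,  -  84, - 52.82, - 41,1,  80 , 82.5]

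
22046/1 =22046 = 22046.00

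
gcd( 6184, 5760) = 8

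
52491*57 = 2991987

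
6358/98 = 64 + 43/49= 64.88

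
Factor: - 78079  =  -78079^1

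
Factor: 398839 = 7^1*227^1*251^1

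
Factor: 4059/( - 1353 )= - 3^1 = - 3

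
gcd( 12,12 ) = 12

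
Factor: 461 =461^1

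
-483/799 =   -  1 + 316/799= -  0.60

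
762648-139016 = 623632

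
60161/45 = 60161/45 = 1336.91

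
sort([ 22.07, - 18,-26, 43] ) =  [-26 , - 18,  22.07, 43]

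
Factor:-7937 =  -7937^1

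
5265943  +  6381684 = 11647627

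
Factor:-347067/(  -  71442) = 787/162 = 2^( - 1)*3^( - 4)*787^1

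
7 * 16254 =113778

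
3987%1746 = 495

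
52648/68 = 13162/17  =  774.24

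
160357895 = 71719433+88638462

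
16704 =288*58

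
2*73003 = 146006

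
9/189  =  1/21 =0.05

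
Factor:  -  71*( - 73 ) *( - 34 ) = -2^1*17^1 * 71^1 * 73^1=- 176222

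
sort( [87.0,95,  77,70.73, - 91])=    [ - 91 , 70.73 , 77,87.0,95]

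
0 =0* 3612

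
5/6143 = 5/6143 = 0.00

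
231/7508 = 231/7508 = 0.03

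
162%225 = 162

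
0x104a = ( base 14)173c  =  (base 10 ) 4170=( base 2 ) 1000001001010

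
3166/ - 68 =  - 1583/34 = - 46.56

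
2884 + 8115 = 10999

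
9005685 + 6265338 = 15271023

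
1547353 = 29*53357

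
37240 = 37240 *1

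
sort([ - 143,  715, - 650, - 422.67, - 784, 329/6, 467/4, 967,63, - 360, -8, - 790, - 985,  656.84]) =[ - 985,- 790, - 784, - 650,-422.67, - 360, -143, - 8,329/6,63,467/4,656.84, 715, 967 ] 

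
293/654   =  293/654  =  0.45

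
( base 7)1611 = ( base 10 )645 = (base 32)k5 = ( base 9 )786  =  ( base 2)1010000101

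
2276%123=62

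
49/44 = 1+5/44 = 1.11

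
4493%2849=1644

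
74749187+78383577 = 153132764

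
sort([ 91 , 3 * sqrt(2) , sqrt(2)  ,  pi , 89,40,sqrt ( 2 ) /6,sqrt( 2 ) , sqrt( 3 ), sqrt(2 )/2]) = [ sqrt( 2)/6, sqrt(2 )/2, sqrt( 2), sqrt( 2 ),sqrt(3), pi, 3 * sqrt(2), 40, 89 , 91]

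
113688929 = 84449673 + 29239256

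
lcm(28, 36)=252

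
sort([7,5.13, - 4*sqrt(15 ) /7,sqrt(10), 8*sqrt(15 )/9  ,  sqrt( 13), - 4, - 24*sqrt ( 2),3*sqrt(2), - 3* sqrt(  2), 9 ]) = [ - 24*sqrt( 2),  -  3*sqrt ( 2 ),-4 , - 4 * sqrt (15 ) /7 , sqrt( 10 ),8*sqrt( 15 ) /9, sqrt ( 13),3*sqrt(2), 5.13, 7,9] 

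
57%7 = 1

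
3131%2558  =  573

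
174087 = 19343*9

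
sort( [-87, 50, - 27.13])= [-87, - 27.13,50] 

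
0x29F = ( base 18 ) 215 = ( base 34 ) JP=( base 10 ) 671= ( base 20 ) 1DB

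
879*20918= 18386922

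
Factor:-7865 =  - 5^1 * 11^2*13^1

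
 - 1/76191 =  - 1 + 76190/76191 = - 0.00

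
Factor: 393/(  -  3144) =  - 2^(  -  3) =- 1/8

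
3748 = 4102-354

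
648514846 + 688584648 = 1337099494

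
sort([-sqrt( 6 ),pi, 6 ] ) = [ - sqrt( 6), pi,6]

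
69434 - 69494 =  - 60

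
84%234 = 84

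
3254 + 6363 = 9617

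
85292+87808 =173100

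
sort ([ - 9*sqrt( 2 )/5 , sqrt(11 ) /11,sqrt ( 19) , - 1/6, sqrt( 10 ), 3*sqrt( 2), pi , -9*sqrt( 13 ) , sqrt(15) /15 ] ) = [ - 9*sqrt( 13), - 9*sqrt( 2 )/5, - 1/6,sqrt( 15 ) /15,sqrt( 11)/11, pi, sqrt( 10),3*sqrt( 2 ),sqrt( 19)]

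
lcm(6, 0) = 0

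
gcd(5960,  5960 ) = 5960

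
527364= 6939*76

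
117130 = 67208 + 49922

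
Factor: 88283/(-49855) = -6791/3835 = -  5^( - 1)*13^( -1)*59^ ( - 1)*6791^1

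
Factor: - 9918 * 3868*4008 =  - 2^6*3^3*19^1 *29^1*167^1*967^1 = -153758198592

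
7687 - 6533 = 1154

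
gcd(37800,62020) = 140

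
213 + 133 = 346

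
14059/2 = 14059/2 = 7029.50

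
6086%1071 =731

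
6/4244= 3/2122 = 0.00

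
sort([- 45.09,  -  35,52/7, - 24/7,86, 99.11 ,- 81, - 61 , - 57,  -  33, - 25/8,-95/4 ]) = [ - 81, - 61, - 57,-45.09, - 35, - 33, - 95/4, - 24/7, - 25/8,52/7, 86,99.11 ]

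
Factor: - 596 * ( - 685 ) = 2^2* 5^1*137^1*149^1 =408260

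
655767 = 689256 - 33489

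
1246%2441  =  1246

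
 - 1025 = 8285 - 9310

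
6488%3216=56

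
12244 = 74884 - 62640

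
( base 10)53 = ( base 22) 29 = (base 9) 58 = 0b110101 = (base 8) 65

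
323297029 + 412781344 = 736078373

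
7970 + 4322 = 12292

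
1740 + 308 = 2048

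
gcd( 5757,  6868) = 101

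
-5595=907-6502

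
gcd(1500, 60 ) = 60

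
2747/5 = 2747/5 = 549.40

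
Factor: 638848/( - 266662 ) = -2^6*7^1*11^( - 1) * 17^( - 1) = - 448/187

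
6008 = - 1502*( - 4 )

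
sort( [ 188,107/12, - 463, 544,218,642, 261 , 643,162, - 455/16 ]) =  [ - 463, - 455/16,107/12,162,188,218,261,544, 642,643 ] 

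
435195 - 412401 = 22794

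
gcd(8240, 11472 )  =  16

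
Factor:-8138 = - 2^1 * 13^1*313^1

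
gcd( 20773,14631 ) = 1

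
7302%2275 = 477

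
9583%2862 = 997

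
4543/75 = 4543/75  =  60.57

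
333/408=111/136 = 0.82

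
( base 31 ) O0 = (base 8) 1350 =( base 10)744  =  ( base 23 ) 198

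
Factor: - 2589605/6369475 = - 5^( - 1)*7^ ( - 1 )*17^( - 1)*19^1*2141^(-1)*27259^1=-  517921/1273895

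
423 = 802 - 379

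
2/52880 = 1/26440 = 0.00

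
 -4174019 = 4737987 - 8912006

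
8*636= 5088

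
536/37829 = 536/37829 = 0.01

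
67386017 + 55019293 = 122405310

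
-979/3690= -1 + 2711/3690=-0.27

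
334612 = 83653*4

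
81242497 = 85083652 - 3841155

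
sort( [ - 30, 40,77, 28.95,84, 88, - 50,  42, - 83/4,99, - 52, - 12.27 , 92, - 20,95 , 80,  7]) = [-52,- 50,  -  30, - 83/4 ,- 20, - 12.27,7 , 28.95 , 40, 42 , 77, 80, 84, 88, 92 , 95,99]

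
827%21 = 8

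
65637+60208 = 125845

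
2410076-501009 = 1909067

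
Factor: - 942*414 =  - 389988 = - 2^2*3^3* 23^1*157^1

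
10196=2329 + 7867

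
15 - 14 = 1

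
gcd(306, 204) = 102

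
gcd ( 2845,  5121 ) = 569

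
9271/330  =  9271/330 = 28.09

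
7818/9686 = 3909/4843 = 0.81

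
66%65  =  1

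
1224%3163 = 1224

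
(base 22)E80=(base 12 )4034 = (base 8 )15450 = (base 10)6952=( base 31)778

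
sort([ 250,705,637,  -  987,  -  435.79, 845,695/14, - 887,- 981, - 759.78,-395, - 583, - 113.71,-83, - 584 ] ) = [ - 987, - 981, - 887, - 759.78, - 584, - 583, - 435.79, - 395,-113.71, - 83, 695/14,250, 637,705,845]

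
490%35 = 0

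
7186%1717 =318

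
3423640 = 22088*155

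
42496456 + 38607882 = 81104338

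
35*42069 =1472415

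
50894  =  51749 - 855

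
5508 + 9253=14761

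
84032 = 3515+80517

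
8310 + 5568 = 13878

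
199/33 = 6 + 1/33=6.03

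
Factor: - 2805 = -3^1*5^1*11^1*17^1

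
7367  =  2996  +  4371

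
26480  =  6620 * 4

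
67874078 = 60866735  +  7007343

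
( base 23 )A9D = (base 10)5510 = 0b1010110000110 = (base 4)1112012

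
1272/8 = 159 = 159.00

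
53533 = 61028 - 7495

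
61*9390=572790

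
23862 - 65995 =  - 42133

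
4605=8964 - 4359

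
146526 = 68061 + 78465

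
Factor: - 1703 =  - 13^1*131^1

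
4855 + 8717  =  13572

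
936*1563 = 1462968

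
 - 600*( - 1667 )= 1000200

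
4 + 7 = 11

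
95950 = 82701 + 13249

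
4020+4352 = 8372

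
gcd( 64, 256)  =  64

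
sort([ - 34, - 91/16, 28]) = [ - 34,-91/16, 28]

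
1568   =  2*784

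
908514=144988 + 763526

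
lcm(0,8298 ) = 0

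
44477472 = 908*48984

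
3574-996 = 2578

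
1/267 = 1/267 = 0.00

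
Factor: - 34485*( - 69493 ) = 2396466105 = 3^1 * 5^1 * 11^2*19^1*69493^1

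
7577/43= 176 + 9/43 = 176.21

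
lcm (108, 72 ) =216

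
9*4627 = 41643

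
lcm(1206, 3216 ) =9648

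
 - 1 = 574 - 575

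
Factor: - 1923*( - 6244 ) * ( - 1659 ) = -2^2*3^2*7^2* 79^1* 223^1*641^1 = - 19919964708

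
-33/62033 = - 1 + 62000/62033 = - 0.00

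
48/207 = 16/69=0.23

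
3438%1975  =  1463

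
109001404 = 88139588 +20861816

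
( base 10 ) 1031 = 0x407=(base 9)1365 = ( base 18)335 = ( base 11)858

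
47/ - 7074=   -  47/7074=-  0.01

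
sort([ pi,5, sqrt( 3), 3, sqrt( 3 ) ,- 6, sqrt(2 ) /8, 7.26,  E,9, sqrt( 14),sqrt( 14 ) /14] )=[ - 6, sqrt( 2)/8, sqrt ( 14) /14, sqrt( 3 ), sqrt(3 ),  E,3, pi, sqrt ( 14), 5,7.26,  9 ] 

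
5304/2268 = 2+64/189 = 2.34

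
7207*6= 43242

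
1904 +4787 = 6691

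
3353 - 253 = 3100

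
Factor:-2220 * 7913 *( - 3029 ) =53210018940 =2^2*3^1*5^1*13^1*37^1*41^1 * 193^1*233^1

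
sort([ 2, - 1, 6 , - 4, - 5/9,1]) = [-4, - 1,- 5/9, 1,2 , 6 ] 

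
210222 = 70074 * 3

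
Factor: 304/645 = 2^4 * 3^( - 1 )*5^( - 1)*19^1*  43^(-1)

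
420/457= 420/457 = 0.92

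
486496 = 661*736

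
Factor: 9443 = 7^1*19^1*71^1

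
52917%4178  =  2781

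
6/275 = 6/275 = 0.02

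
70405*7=492835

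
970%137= 11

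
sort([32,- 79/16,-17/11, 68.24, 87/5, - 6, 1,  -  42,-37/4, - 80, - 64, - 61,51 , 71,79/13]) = [ - 80, - 64, - 61, - 42, - 37/4, - 6,-79/16, - 17/11,1, 79/13, 87/5 , 32, 51 , 68.24,  71] 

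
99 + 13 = 112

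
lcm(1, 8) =8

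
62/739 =62/739 = 0.08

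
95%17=10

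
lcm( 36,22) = 396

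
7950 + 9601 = 17551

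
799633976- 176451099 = 623182877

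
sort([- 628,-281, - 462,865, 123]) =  [-628,-462 , - 281, 123, 865]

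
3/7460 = 3/7460 = 0.00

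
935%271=122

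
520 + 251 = 771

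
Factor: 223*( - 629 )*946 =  - 132692582 = - 2^1*11^1*17^1*37^1*43^1*223^1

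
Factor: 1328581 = 83^1 * 16007^1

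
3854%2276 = 1578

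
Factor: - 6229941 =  - 3^1 * 23^1 * 90289^1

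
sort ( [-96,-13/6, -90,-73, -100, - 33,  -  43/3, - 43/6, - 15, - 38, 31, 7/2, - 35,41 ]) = [ - 100, - 96 , - 90,  -  73, - 38,  -  35, -33,-15 , -43/3, - 43/6, - 13/6,7/2, 31, 41]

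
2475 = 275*9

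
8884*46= 408664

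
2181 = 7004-4823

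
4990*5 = 24950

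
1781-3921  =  -2140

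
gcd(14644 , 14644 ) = 14644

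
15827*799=12645773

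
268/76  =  3 + 10/19 = 3.53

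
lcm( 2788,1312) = 22304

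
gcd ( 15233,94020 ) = 1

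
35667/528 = 11889/176 = 67.55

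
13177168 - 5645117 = 7532051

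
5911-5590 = 321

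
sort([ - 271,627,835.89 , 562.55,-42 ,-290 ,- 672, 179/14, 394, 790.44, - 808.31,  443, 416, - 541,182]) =[ - 808.31,  -  672 , - 541, -290, - 271,  -  42,179/14,182, 394, 416, 443, 562.55,627 , 790.44 , 835.89]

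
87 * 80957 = 7043259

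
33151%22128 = 11023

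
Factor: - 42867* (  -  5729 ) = 3^2*11^1*17^1*337^1 * 433^1= 245585043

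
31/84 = 31/84= 0.37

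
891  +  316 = 1207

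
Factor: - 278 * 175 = -48650 = - 2^1*5^2*7^1*139^1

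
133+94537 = 94670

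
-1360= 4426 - 5786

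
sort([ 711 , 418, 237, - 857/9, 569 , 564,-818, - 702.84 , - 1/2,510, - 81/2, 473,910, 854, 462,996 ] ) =[-818, - 702.84,-857/9, - 81/2, - 1/2, 237,418 , 462, 473, 510, 564,569, 711, 854, 910,996]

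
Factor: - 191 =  - 191^1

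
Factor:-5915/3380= - 7/4 = - 2^(-2 )*7^1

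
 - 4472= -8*559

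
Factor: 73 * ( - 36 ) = - 2628=- 2^2*3^2*73^1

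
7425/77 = 96 + 3/7 = 96.43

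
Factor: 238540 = 2^2*5^1*11927^1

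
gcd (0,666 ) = 666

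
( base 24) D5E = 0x1dc6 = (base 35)67R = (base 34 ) 6k6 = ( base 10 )7622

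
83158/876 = 94 + 407/438= 94.93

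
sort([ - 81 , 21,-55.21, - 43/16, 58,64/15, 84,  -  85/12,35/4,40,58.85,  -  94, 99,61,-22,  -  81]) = [ - 94, - 81,  -  81,-55.21, - 22, - 85/12, - 43/16, 64/15, 35/4,21,40, 58,58.85, 61, 84, 99] 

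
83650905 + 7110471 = 90761376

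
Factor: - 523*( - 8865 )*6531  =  30280295745 =3^3*5^1*7^1*197^1*311^1*523^1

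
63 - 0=63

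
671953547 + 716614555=1388568102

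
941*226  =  212666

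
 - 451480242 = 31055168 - 482535410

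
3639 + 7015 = 10654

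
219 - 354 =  -135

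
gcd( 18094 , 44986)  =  166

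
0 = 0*2048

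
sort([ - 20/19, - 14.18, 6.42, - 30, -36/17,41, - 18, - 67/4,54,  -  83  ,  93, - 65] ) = [ - 83, - 65, - 30,  -  18,- 67/4, - 14.18, - 36/17, - 20/19,6.42,41, 54,93 ] 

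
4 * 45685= 182740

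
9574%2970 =664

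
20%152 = 20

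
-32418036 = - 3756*8631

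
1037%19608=1037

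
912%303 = 3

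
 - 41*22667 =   -  929347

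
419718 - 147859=271859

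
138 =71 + 67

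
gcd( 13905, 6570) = 45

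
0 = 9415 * 0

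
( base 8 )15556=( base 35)5pm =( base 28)8qm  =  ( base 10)7022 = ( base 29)8a4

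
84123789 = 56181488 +27942301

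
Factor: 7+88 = 95 = 5^1*19^1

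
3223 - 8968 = -5745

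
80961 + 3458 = 84419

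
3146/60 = 1573/30 = 52.43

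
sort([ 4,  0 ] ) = [ 0,4 ] 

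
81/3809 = 81/3809  =  0.02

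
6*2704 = 16224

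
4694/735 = 6 + 284/735 = 6.39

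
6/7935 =2/2645 = 0.00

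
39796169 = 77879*511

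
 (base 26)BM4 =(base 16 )1f4c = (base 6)101032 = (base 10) 8012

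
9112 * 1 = 9112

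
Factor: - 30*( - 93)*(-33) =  - 2^1 * 3^3*5^1*11^1 * 31^1= -92070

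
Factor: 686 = 2^1*7^3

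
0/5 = 0 = 0.00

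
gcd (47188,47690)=502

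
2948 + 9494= 12442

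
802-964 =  - 162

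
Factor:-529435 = -5^1*19^1*5573^1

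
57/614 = 57/614   =  0.09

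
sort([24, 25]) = [ 24, 25 ]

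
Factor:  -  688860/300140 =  - 801/349 = - 3^2*89^1*349^( - 1)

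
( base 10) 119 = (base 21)5e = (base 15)7e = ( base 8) 167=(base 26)4f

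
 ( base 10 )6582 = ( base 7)25122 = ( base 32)6DM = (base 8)14666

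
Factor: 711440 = 2^4*5^1*8893^1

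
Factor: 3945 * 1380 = 2^2*3^2*5^2 * 23^1* 263^1=   5444100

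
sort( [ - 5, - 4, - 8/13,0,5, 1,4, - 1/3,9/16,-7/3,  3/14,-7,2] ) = [ - 7,  -  5, - 4, - 7/3, - 8/13,-1/3 , 0, 3/14,  9/16, 1,2,4,5]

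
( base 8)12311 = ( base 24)95H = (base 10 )5321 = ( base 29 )69E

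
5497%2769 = 2728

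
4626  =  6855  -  2229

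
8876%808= 796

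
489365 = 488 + 488877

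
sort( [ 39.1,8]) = [8,39.1 ] 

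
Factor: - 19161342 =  - 2^1*3^2 * 1064519^1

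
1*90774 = 90774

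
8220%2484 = 768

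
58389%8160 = 1269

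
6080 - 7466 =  - 1386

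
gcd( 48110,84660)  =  170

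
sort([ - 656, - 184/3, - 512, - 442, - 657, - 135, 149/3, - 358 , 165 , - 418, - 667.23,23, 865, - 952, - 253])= [ - 952 , - 667.23 , - 657,  -  656 ,- 512,- 442,-418, - 358,-253, - 135 , -184/3,23,149/3,165, 865]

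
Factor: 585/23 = 3^2*5^1*13^1*23^( - 1)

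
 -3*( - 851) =2553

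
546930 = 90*6077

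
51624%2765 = 1854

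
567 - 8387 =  - 7820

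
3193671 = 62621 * 51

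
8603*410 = 3527230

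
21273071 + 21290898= 42563969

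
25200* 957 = 24116400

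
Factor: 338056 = 2^3* 42257^1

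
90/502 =45/251 = 0.18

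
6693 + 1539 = 8232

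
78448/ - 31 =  - 78448/31 = - 2530.58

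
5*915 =4575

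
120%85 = 35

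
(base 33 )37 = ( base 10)106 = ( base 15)71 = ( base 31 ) 3D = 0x6A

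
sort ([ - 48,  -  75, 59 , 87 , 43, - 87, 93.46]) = [-87, - 75, - 48 , 43, 59, 87, 93.46]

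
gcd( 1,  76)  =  1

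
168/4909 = 168/4909 = 0.03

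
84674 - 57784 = 26890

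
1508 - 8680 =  - 7172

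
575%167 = 74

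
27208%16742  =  10466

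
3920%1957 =6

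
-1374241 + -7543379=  - 8917620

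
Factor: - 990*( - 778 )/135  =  2^2*3^( - 1) * 11^1*389^1 = 17116/3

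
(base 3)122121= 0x1db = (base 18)187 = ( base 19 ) 160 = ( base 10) 475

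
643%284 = 75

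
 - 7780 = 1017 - 8797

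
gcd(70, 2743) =1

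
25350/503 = 50+200/503 = 50.40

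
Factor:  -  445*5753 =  -2560085 = -5^1*11^1*89^1* 523^1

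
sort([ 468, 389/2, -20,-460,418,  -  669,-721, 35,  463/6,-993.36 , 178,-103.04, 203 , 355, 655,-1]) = [-993.36,-721, - 669, - 460, - 103.04, - 20,-1, 35,463/6,  178,  389/2 , 203, 355,  418, 468,655 ]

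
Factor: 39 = 3^1*13^1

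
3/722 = 3/722 = 0.00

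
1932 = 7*276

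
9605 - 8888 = 717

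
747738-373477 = 374261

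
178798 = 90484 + 88314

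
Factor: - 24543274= - 2^1*7^1*17^1 * 103123^1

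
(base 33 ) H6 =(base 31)I9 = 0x237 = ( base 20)187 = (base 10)567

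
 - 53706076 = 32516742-86222818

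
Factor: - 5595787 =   -  5595787^1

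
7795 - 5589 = 2206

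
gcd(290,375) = 5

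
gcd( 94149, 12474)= 297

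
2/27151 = 2/27151 =0.00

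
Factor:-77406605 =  - 5^1*15481321^1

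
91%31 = 29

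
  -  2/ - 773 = 2/773= 0.00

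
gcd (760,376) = 8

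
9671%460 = 11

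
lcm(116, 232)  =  232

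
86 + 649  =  735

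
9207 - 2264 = 6943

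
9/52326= 1/5814 = 0.00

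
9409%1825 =284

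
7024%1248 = 784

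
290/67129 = 290/67129 = 0.00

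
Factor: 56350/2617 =2^1*5^2*7^2*23^1*2617^(  -  1 )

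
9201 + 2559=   11760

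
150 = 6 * 25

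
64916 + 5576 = 70492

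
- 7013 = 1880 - 8893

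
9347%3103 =38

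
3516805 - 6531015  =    -  3014210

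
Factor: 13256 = 2^3*1657^1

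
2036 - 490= 1546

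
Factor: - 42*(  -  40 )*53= 2^4 *3^1*5^1*7^1*53^1 = 89040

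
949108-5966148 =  - 5017040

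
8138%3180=1778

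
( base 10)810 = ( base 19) 24c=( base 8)1452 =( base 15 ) 390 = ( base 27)130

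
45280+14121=59401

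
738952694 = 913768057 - 174815363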